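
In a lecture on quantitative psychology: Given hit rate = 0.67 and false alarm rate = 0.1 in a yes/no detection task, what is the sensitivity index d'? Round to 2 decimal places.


d' = z(HR) - z(FAR)
z(0.67) = 0.4399
z(0.1) = -1.2816
d' = 0.4399 - -1.2816
= 1.72


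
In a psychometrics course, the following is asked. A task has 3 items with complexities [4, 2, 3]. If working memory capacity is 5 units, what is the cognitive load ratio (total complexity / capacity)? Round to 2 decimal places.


Total complexity = 4 + 2 + 3 = 9
Load = total / capacity = 9 / 5
= 1.80


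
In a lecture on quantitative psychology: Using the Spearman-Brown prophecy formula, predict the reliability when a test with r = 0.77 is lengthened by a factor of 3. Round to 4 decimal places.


r_new = n*r / (1 + (n-1)*r)
Numerator = 3 * 0.77 = 2.31
Denominator = 1 + 2 * 0.77 = 2.54
r_new = 2.31 / 2.54
= 0.9094


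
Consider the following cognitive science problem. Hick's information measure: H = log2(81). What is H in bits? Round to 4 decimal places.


H = log2(n)
H = log2(81)
= 6.3399


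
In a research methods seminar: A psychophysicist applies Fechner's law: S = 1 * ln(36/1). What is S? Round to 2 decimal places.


S = 1 * ln(36/1)
I/I0 = 36.0
ln(36.0) = 3.5835
S = 1 * 3.5835
= 3.58


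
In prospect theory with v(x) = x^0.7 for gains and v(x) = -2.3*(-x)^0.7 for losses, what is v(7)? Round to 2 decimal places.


Since x = 7 >= 0, use v(x) = x^0.7
7^0.7 = 3.9045
v(7) = 3.90


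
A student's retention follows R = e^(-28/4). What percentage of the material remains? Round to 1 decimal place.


R = e^(-t/S)
-t/S = -28/4 = -7.0
R = e^(-7.0) = 0.000912
Percentage = 0.000912 * 100
= 0.1


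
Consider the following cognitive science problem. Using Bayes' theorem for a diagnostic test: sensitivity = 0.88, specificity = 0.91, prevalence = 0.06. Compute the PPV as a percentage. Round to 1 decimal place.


PPV = (sens * prev) / (sens * prev + (1-spec) * (1-prev))
Numerator = 0.88 * 0.06 = 0.0528
P(positive and no disease) = (1 - spec) * (1 - prev) = (1 - 0.91) * (1 - 0.06) = 0.0846
Denominator = 0.0528 + 0.0846 = 0.1374
PPV = 0.0528 / 0.1374 = 0.384279
As percentage = 38.4


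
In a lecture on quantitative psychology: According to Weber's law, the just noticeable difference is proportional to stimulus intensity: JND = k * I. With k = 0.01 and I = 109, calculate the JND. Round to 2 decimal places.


JND = k * I
JND = 0.01 * 109
= 1.09


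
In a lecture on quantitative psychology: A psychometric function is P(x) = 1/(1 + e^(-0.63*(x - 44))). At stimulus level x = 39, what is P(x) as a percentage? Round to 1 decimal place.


P(x) = 1/(1 + e^(-0.63*(39 - 44)))
Exponent = -0.63 * -5 = 3.15
e^(3.15) = 23.336065
P = 1/(1 + 23.336065) = 0.041091
Percentage = 4.1


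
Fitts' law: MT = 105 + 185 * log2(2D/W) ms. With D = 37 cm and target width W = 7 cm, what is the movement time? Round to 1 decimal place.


MT = 105 + 185 * log2(2*37/7)
2D/W = 10.571429
log2(10.571429) = 3.4021
MT = 105 + 185 * 3.4021
= 734.4 ms


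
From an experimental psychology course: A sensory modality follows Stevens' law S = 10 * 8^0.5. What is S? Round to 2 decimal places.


S = 10 * 8^0.5
8^0.5 = 2.8284
S = 10 * 2.8284
= 28.28


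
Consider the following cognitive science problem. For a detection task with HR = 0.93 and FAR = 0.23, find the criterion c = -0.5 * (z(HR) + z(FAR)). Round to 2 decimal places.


c = -0.5 * (z(HR) + z(FAR))
z(0.93) = 1.4758
z(0.23) = -0.7388
c = -0.5 * (1.4758 + -0.7388)
= -0.5 * 0.737
= -0.37


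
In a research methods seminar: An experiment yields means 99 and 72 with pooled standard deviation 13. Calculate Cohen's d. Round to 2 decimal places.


Cohen's d = (M1 - M2) / S_pooled
= (99 - 72) / 13
= 27 / 13
= 2.08


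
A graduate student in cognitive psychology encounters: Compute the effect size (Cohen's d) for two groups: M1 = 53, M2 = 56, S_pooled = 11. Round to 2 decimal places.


Cohen's d = (M1 - M2) / S_pooled
= (53 - 56) / 11
= -3 / 11
= -0.27


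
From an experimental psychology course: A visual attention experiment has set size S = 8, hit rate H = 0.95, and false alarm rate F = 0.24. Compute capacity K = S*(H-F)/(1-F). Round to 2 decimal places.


K = S * (H - F) / (1 - F)
H - F = 0.71
1 - F = 0.76
K = 8 * 0.71 / 0.76
= 7.47


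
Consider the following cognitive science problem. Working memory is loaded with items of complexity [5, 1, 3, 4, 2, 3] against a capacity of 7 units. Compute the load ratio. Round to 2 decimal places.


Total complexity = 5 + 1 + 3 + 4 + 2 + 3 = 18
Load = total / capacity = 18 / 7
= 2.57


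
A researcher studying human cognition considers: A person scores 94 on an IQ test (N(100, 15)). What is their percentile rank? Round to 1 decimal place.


z = (IQ - mean) / SD
z = (94 - 100) / 15 = -0.4
Percentile = Phi(-0.4) * 100
Phi(-0.4) = 0.344578
= 34.5


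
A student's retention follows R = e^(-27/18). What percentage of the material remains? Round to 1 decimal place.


R = e^(-t/S)
-t/S = -27/18 = -1.5
R = e^(-1.5) = 0.22313
Percentage = 0.22313 * 100
= 22.3


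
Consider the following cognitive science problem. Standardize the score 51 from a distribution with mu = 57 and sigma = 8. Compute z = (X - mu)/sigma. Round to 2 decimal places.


z = (X - mu) / sigma
= (51 - 57) / 8
= -6 / 8
= -0.75


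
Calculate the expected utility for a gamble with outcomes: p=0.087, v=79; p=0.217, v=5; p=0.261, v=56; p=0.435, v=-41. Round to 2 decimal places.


EU = sum(p_i * v_i)
0.087 * 79 = 6.873
0.217 * 5 = 1.085
0.261 * 56 = 14.616
0.435 * -41 = -17.835
EU = 6.873 + 1.085 + 14.616 + -17.835
= 4.74


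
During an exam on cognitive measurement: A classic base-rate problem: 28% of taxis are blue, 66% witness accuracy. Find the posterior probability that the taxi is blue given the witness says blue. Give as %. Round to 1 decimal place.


P(blue | says blue) = P(says blue | blue)*P(blue) / [P(says blue | blue)*P(blue) + P(says blue | not blue)*P(not blue)]
Numerator = 0.66 * 0.28 = 0.1848
False identification = 0.34 * 0.72 = 0.2448
P = 0.1848 / (0.1848 + 0.2448)
= 0.1848 / 0.4296
As percentage = 43.0


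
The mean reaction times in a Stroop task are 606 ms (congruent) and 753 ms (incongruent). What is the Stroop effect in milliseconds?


Stroop effect = RT(incongruent) - RT(congruent)
= 753 - 606
= 147 ms


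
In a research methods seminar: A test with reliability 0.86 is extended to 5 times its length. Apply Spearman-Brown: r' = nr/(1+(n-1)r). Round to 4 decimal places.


r_new = n*r / (1 + (n-1)*r)
Numerator = 5 * 0.86 = 4.3
Denominator = 1 + 4 * 0.86 = 4.44
r_new = 4.3 / 4.44
= 0.9685


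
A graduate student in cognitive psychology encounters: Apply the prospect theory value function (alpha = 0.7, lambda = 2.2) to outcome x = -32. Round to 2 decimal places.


Since x = -32 < 0, use v(x) = -lambda*(-x)^alpha
(-x) = 32
32^0.7 = 11.3137
v(-32) = -2.2 * 11.3137
= -24.89


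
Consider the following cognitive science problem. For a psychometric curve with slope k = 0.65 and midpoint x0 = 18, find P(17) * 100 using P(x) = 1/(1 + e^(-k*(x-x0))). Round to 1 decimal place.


P(x) = 1/(1 + e^(-0.65*(17 - 18)))
Exponent = -0.65 * -1 = 0.65
e^(0.65) = 1.915541
P = 1/(1 + 1.915541) = 0.34299
Percentage = 34.3


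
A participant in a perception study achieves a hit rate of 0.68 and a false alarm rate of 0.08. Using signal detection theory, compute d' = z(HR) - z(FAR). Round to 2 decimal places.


d' = z(HR) - z(FAR)
z(0.68) = 0.4677
z(0.08) = -1.4051
d' = 0.4677 - -1.4051
= 1.87


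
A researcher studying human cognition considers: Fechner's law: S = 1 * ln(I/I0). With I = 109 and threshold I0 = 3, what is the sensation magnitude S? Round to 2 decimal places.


S = 1 * ln(109/3)
I/I0 = 36.333333
ln(36.333333) = 3.5927
S = 1 * 3.5927
= 3.59


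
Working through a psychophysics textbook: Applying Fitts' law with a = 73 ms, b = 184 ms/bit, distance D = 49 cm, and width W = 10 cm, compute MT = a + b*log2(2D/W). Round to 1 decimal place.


MT = 73 + 184 * log2(2*49/10)
2D/W = 9.8
log2(9.8) = 3.2928
MT = 73 + 184 * 3.2928
= 678.9 ms


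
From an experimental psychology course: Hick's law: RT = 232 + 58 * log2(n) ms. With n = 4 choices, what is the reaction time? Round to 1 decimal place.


RT = 232 + 58 * log2(4)
log2(4) = 2.0
RT = 232 + 58 * 2.0
= 232 + 116.0
= 348.0 ms


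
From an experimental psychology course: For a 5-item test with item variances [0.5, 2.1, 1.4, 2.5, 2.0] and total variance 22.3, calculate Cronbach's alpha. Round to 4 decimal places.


alpha = (k/(k-1)) * (1 - sum(s_i^2)/s_total^2)
sum(item variances) = 8.5
k/(k-1) = 5/4 = 1.25
1 - 8.5/22.3 = 1 - 0.381166 = 0.618834
alpha = 1.25 * 0.618834
= 0.7735


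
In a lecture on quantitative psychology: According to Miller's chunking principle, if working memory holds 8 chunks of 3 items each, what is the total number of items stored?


Total items = chunks * items_per_chunk
= 8 * 3
= 24


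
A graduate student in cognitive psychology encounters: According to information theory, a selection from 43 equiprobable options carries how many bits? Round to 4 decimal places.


H = log2(n)
H = log2(43)
= 5.4263


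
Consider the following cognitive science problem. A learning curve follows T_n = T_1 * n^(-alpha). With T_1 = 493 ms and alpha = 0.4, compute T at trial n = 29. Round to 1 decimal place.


T_n = 493 * 29^(-0.4)
29^(-0.4) = 0.26004
T_n = 493 * 0.26004
= 128.2 ms


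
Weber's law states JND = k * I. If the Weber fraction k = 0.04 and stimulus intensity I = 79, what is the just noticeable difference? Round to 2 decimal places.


JND = k * I
JND = 0.04 * 79
= 3.16


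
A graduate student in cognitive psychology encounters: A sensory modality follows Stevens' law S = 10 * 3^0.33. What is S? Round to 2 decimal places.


S = 10 * 3^0.33
3^0.33 = 1.437
S = 10 * 1.437
= 14.37


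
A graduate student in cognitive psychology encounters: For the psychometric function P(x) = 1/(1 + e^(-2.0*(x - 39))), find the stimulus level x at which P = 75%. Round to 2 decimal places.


At P = 0.75: 0.75 = 1/(1 + e^(-k*(x-x0)))
Solving: e^(-k*(x-x0)) = 1/3
x = x0 + ln(3)/k
ln(3) = 1.0986
x = 39 + 1.0986/2.0
= 39 + 0.5493
= 39.55


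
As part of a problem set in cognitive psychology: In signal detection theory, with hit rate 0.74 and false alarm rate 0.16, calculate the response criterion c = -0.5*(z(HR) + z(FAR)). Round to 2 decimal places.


c = -0.5 * (z(HR) + z(FAR))
z(0.74) = 0.6433
z(0.16) = -0.9945
c = -0.5 * (0.6433 + -0.9945)
= -0.5 * -0.3512
= 0.18


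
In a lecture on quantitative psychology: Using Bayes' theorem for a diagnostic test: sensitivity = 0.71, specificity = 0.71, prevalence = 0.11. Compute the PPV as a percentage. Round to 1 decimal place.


PPV = (sens * prev) / (sens * prev + (1-spec) * (1-prev))
Numerator = 0.71 * 0.11 = 0.0781
P(positive and no disease) = (1 - spec) * (1 - prev) = (1 - 0.71) * (1 - 0.11) = 0.2581
Denominator = 0.0781 + 0.2581 = 0.3362
PPV = 0.0781 / 0.3362 = 0.232302
As percentage = 23.2


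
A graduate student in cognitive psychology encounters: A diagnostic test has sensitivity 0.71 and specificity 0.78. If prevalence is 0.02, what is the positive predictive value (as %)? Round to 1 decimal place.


PPV = (sens * prev) / (sens * prev + (1-spec) * (1-prev))
Numerator = 0.71 * 0.02 = 0.0142
P(positive and no disease) = (1 - spec) * (1 - prev) = (1 - 0.78) * (1 - 0.02) = 0.2156
Denominator = 0.0142 + 0.2156 = 0.2298
PPV = 0.0142 / 0.2298 = 0.061793
As percentage = 6.2


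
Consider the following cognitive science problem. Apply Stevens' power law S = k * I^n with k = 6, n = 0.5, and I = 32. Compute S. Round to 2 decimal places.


S = 6 * 32^0.5
32^0.5 = 5.6569
S = 6 * 5.6569
= 33.94


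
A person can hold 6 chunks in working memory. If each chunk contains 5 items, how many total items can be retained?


Total items = chunks * items_per_chunk
= 6 * 5
= 30


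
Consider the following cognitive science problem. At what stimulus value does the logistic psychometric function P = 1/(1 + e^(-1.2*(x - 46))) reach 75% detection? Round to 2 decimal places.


At P = 0.75: 0.75 = 1/(1 + e^(-k*(x-x0)))
Solving: e^(-k*(x-x0)) = 1/3
x = x0 + ln(3)/k
ln(3) = 1.0986
x = 46 + 1.0986/1.2
= 46 + 0.9155
= 46.92


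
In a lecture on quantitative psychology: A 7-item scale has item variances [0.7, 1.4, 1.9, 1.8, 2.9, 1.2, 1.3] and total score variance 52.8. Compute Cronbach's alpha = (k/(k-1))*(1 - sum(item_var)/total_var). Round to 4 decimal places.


alpha = (k/(k-1)) * (1 - sum(s_i^2)/s_total^2)
sum(item variances) = 11.2
k/(k-1) = 7/6 = 1.166667
1 - 11.2/52.8 = 1 - 0.212121 = 0.787879
alpha = 1.166667 * 0.787879
= 0.9192


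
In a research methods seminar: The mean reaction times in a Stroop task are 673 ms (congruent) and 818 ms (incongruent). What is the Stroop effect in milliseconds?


Stroop effect = RT(incongruent) - RT(congruent)
= 818 - 673
= 145 ms


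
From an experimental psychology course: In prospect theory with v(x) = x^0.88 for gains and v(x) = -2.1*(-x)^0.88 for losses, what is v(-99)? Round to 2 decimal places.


Since x = -99 < 0, use v(x) = -lambda*(-x)^alpha
(-x) = 99
99^0.88 = 57.0373
v(-99) = -2.1 * 57.0373
= -119.78


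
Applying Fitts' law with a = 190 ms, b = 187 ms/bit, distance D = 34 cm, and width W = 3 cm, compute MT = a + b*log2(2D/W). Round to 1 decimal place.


MT = 190 + 187 * log2(2*34/3)
2D/W = 22.666667
log2(22.666667) = 4.5025
MT = 190 + 187 * 4.5025
= 1032.0 ms


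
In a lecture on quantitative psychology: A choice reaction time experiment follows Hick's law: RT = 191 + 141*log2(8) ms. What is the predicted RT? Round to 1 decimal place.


RT = 191 + 141 * log2(8)
log2(8) = 3.0
RT = 191 + 141 * 3.0
= 191 + 423.0
= 614.0 ms


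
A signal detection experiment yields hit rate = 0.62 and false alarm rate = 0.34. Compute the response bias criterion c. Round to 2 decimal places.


c = -0.5 * (z(HR) + z(FAR))
z(0.62) = 0.3055
z(0.34) = -0.4125
c = -0.5 * (0.3055 + -0.4125)
= -0.5 * -0.107
= 0.05


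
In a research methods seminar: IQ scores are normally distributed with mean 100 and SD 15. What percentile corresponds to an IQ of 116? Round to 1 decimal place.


z = (IQ - mean) / SD
z = (116 - 100) / 15 = 1.0667
Percentile = Phi(1.0667) * 100
Phi(1.0667) = 0.856946
= 85.7


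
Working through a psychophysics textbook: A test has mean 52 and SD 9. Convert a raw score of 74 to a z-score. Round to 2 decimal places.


z = (X - mu) / sigma
= (74 - 52) / 9
= 22 / 9
= 2.44


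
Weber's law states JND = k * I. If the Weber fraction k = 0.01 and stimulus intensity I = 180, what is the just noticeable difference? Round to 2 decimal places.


JND = k * I
JND = 0.01 * 180
= 1.80


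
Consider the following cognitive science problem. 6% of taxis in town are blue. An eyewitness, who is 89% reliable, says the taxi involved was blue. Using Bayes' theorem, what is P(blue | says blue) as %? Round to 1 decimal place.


P(blue | says blue) = P(says blue | blue)*P(blue) / [P(says blue | blue)*P(blue) + P(says blue | not blue)*P(not blue)]
Numerator = 0.89 * 0.06 = 0.0534
False identification = 0.11 * 0.94 = 0.1034
P = 0.0534 / (0.0534 + 0.1034)
= 0.0534 / 0.1568
As percentage = 34.1


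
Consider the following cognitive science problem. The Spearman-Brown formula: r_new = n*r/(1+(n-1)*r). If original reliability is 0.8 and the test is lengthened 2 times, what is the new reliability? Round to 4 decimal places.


r_new = n*r / (1 + (n-1)*r)
Numerator = 2 * 0.8 = 1.6
Denominator = 1 + 1 * 0.8 = 1.8
r_new = 1.6 / 1.8
= 0.8889


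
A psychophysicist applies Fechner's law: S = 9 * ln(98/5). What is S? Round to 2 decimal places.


S = 9 * ln(98/5)
I/I0 = 19.6
ln(19.6) = 2.9755
S = 9 * 2.9755
= 26.78


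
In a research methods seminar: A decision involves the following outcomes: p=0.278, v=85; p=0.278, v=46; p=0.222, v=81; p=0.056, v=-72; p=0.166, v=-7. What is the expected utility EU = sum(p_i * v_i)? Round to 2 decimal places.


EU = sum(p_i * v_i)
0.278 * 85 = 23.63
0.278 * 46 = 12.788
0.222 * 81 = 17.982
0.056 * -72 = -4.032
0.166 * -7 = -1.162
EU = 23.63 + 12.788 + 17.982 + -4.032 + -1.162
= 49.21


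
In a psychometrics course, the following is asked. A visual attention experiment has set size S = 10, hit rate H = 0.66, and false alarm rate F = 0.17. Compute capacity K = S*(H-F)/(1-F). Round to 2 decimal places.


K = S * (H - F) / (1 - F)
H - F = 0.49
1 - F = 0.83
K = 10 * 0.49 / 0.83
= 5.90


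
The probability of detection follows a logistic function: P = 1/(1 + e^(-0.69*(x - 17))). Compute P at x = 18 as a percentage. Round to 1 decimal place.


P(x) = 1/(1 + e^(-0.69*(18 - 17)))
Exponent = -0.69 * 1 = -0.69
e^(-0.69) = 0.501576
P = 1/(1 + 0.501576) = 0.665967
Percentage = 66.6


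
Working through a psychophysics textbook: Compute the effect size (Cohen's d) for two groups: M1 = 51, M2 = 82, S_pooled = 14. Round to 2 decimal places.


Cohen's d = (M1 - M2) / S_pooled
= (51 - 82) / 14
= -31 / 14
= -2.21


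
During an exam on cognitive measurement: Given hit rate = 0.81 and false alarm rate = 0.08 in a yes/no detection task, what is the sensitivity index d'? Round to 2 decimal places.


d' = z(HR) - z(FAR)
z(0.81) = 0.8779
z(0.08) = -1.4051
d' = 0.8779 - -1.4051
= 2.28


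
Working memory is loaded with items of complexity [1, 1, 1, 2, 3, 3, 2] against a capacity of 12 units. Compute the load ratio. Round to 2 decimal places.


Total complexity = 1 + 1 + 1 + 2 + 3 + 3 + 2 = 13
Load = total / capacity = 13 / 12
= 1.08


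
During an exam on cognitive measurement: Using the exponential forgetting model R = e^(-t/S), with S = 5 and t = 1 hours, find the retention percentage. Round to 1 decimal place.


R = e^(-t/S)
-t/S = -1/5 = -0.2
R = e^(-0.2) = 0.818731
Percentage = 0.818731 * 100
= 81.9


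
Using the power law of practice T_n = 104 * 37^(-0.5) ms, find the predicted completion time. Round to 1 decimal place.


T_n = 104 * 37^(-0.5)
37^(-0.5) = 0.164399
T_n = 104 * 0.164399
= 17.1 ms


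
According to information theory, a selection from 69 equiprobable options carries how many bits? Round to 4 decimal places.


H = log2(n)
H = log2(69)
= 6.1085


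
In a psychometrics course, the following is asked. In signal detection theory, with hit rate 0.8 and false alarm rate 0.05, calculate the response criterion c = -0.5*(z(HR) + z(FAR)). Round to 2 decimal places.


c = -0.5 * (z(HR) + z(FAR))
z(0.8) = 0.8416
z(0.05) = -1.6449
c = -0.5 * (0.8416 + -1.6449)
= -0.5 * -0.8033
= 0.40


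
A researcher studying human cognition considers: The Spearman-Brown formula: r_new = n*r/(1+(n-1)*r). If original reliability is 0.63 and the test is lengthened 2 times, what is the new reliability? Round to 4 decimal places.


r_new = n*r / (1 + (n-1)*r)
Numerator = 2 * 0.63 = 1.26
Denominator = 1 + 1 * 0.63 = 1.63
r_new = 1.26 / 1.63
= 0.7730


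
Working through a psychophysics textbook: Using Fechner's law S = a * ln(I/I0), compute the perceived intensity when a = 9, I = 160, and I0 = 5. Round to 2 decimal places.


S = 9 * ln(160/5)
I/I0 = 32.0
ln(32.0) = 3.4657
S = 9 * 3.4657
= 31.19


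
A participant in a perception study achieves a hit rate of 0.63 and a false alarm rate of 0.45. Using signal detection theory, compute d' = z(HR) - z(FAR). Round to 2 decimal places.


d' = z(HR) - z(FAR)
z(0.63) = 0.3319
z(0.45) = -0.1257
d' = 0.3319 - -0.1257
= 0.46


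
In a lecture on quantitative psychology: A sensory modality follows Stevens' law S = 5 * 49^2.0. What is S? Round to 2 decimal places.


S = 5 * 49^2.0
49^2.0 = 2401.0
S = 5 * 2401.0
= 12005.00


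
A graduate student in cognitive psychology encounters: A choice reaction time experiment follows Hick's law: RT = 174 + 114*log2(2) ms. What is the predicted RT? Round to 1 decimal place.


RT = 174 + 114 * log2(2)
log2(2) = 1.0
RT = 174 + 114 * 1.0
= 174 + 114.0
= 288.0 ms


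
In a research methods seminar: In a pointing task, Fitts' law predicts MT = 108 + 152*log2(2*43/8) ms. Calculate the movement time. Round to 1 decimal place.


MT = 108 + 152 * log2(2*43/8)
2D/W = 10.75
log2(10.75) = 3.4263
MT = 108 + 152 * 3.4263
= 628.8 ms


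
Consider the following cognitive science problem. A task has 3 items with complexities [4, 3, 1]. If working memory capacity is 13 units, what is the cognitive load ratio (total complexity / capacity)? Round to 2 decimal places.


Total complexity = 4 + 3 + 1 = 8
Load = total / capacity = 8 / 13
= 0.62


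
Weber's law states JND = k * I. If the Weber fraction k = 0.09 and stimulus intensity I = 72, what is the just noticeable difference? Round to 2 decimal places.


JND = k * I
JND = 0.09 * 72
= 6.48


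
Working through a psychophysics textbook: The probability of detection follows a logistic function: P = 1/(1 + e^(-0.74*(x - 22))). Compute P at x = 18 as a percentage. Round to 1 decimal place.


P(x) = 1/(1 + e^(-0.74*(18 - 22)))
Exponent = -0.74 * -4 = 2.96
e^(2.96) = 19.297972
P = 1/(1 + 19.297972) = 0.049266
Percentage = 4.9


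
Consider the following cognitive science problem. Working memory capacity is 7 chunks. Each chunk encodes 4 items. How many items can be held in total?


Total items = chunks * items_per_chunk
= 7 * 4
= 28


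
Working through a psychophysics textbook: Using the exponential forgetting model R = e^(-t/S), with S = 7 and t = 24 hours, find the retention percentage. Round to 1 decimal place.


R = e^(-t/S)
-t/S = -24/7 = -3.428571
R = e^(-3.428571) = 0.032433
Percentage = 0.032433 * 100
= 3.2


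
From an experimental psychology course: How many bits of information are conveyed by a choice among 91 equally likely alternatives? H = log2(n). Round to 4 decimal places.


H = log2(n)
H = log2(91)
= 6.5078


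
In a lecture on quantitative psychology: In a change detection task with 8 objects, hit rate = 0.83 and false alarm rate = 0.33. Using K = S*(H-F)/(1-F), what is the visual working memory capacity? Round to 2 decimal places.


K = S * (H - F) / (1 - F)
H - F = 0.5
1 - F = 0.67
K = 8 * 0.5 / 0.67
= 5.97


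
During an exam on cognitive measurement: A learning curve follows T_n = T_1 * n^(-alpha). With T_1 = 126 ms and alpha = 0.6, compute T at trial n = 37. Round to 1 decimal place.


T_n = 126 * 37^(-0.6)
37^(-0.6) = 0.114572
T_n = 126 * 0.114572
= 14.4 ms


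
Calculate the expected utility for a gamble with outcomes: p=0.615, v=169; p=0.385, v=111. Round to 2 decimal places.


EU = sum(p_i * v_i)
0.615 * 169 = 103.935
0.385 * 111 = 42.735
EU = 103.935 + 42.735
= 146.67


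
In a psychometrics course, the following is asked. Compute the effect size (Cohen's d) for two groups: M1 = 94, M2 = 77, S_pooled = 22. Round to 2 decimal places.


Cohen's d = (M1 - M2) / S_pooled
= (94 - 77) / 22
= 17 / 22
= 0.77


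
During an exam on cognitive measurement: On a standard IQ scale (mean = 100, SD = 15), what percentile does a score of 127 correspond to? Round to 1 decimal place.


z = (IQ - mean) / SD
z = (127 - 100) / 15 = 1.8
Percentile = Phi(1.8) * 100
Phi(1.8) = 0.96407
= 96.4


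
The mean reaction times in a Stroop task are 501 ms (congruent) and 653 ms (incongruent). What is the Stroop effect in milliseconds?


Stroop effect = RT(incongruent) - RT(congruent)
= 653 - 501
= 152 ms


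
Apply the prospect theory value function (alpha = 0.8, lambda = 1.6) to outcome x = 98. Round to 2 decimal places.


Since x = 98 >= 0, use v(x) = x^0.8
98^0.8 = 39.1725
v(98) = 39.17


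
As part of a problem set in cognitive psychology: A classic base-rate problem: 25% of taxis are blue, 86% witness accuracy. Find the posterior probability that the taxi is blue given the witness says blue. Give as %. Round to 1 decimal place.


P(blue | says blue) = P(says blue | blue)*P(blue) / [P(says blue | blue)*P(blue) + P(says blue | not blue)*P(not blue)]
Numerator = 0.86 * 0.25 = 0.215
False identification = 0.14 * 0.75 = 0.105
P = 0.215 / (0.215 + 0.105)
= 0.215 / 0.32
As percentage = 67.2


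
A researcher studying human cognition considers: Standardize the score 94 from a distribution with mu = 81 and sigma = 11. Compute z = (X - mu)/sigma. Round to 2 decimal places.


z = (X - mu) / sigma
= (94 - 81) / 11
= 13 / 11
= 1.18


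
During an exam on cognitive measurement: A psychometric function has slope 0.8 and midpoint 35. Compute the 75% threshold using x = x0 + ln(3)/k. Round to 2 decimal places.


At P = 0.75: 0.75 = 1/(1 + e^(-k*(x-x0)))
Solving: e^(-k*(x-x0)) = 1/3
x = x0 + ln(3)/k
ln(3) = 1.0986
x = 35 + 1.0986/0.8
= 35 + 1.3732
= 36.37


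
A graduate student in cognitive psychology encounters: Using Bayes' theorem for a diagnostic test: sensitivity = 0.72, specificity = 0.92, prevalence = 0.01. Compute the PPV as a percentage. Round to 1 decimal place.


PPV = (sens * prev) / (sens * prev + (1-spec) * (1-prev))
Numerator = 0.72 * 0.01 = 0.0072
P(positive and no disease) = (1 - spec) * (1 - prev) = (1 - 0.92) * (1 - 0.01) = 0.0792
Denominator = 0.0072 + 0.0792 = 0.0864
PPV = 0.0072 / 0.0864 = 0.083333
As percentage = 8.3


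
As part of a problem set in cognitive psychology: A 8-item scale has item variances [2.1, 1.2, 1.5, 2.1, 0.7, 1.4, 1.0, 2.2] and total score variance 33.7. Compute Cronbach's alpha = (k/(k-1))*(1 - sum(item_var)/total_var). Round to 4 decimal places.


alpha = (k/(k-1)) * (1 - sum(s_i^2)/s_total^2)
sum(item variances) = 12.2
k/(k-1) = 8/7 = 1.142857
1 - 12.2/33.7 = 1 - 0.362018 = 0.637982
alpha = 1.142857 * 0.637982
= 0.7291


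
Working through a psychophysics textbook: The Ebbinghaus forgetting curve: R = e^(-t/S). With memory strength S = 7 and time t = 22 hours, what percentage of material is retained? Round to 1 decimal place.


R = e^(-t/S)
-t/S = -22/7 = -3.142857
R = e^(-3.142857) = 0.043159
Percentage = 0.043159 * 100
= 4.3


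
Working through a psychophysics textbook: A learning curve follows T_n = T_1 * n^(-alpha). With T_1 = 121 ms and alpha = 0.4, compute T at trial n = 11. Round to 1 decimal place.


T_n = 121 * 11^(-0.4)
11^(-0.4) = 0.383215
T_n = 121 * 0.383215
= 46.4 ms


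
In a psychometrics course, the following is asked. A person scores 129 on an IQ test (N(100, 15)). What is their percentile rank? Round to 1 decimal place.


z = (IQ - mean) / SD
z = (129 - 100) / 15 = 1.9333
Percentile = Phi(1.9333) * 100
Phi(1.9333) = 0.9734
= 97.3


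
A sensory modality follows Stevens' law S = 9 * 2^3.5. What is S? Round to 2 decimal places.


S = 9 * 2^3.5
2^3.5 = 11.3137
S = 9 * 11.3137
= 101.82


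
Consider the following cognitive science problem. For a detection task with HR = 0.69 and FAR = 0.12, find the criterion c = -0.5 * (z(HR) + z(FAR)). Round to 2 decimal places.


c = -0.5 * (z(HR) + z(FAR))
z(0.69) = 0.4959
z(0.12) = -1.175
c = -0.5 * (0.4959 + -1.175)
= -0.5 * -0.6791
= 0.34


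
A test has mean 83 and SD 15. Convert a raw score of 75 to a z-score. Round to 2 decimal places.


z = (X - mu) / sigma
= (75 - 83) / 15
= -8 / 15
= -0.53


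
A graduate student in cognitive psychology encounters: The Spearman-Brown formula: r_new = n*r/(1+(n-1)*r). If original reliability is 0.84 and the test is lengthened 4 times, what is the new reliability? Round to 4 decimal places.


r_new = n*r / (1 + (n-1)*r)
Numerator = 4 * 0.84 = 3.36
Denominator = 1 + 3 * 0.84 = 3.52
r_new = 3.36 / 3.52
= 0.9545


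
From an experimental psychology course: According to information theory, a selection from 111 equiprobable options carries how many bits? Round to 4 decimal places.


H = log2(n)
H = log2(111)
= 6.7944


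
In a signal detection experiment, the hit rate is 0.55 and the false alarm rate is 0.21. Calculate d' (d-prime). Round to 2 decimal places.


d' = z(HR) - z(FAR)
z(0.55) = 0.1257
z(0.21) = -0.8064
d' = 0.1257 - -0.8064
= 0.93


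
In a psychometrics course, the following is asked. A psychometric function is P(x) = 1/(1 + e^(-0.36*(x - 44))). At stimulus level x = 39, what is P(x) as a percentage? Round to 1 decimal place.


P(x) = 1/(1 + e^(-0.36*(39 - 44)))
Exponent = -0.36 * -5 = 1.8
e^(1.8) = 6.049647
P = 1/(1 + 6.049647) = 0.141851
Percentage = 14.2


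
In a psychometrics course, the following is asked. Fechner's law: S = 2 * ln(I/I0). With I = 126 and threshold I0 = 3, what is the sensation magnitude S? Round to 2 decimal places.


S = 2 * ln(126/3)
I/I0 = 42.0
ln(42.0) = 3.7377
S = 2 * 3.7377
= 7.48


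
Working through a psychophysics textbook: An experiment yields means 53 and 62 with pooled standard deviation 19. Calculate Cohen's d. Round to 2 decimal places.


Cohen's d = (M1 - M2) / S_pooled
= (53 - 62) / 19
= -9 / 19
= -0.47


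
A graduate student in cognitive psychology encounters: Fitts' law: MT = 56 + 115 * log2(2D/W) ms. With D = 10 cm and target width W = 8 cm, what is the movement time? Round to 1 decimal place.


MT = 56 + 115 * log2(2*10/8)
2D/W = 2.5
log2(2.5) = 1.3219
MT = 56 + 115 * 1.3219
= 208.0 ms


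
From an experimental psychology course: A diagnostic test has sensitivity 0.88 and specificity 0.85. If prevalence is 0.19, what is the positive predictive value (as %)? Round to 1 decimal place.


PPV = (sens * prev) / (sens * prev + (1-spec) * (1-prev))
Numerator = 0.88 * 0.19 = 0.1672
P(positive and no disease) = (1 - spec) * (1 - prev) = (1 - 0.85) * (1 - 0.19) = 0.1215
Denominator = 0.1672 + 0.1215 = 0.2887
PPV = 0.1672 / 0.2887 = 0.579148
As percentage = 57.9


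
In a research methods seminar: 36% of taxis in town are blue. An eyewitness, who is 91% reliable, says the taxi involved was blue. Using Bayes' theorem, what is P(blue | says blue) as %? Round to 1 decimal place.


P(blue | says blue) = P(says blue | blue)*P(blue) / [P(says blue | blue)*P(blue) + P(says blue | not blue)*P(not blue)]
Numerator = 0.91 * 0.36 = 0.3276
False identification = 0.09 * 0.64 = 0.0576
P = 0.3276 / (0.3276 + 0.0576)
= 0.3276 / 0.3852
As percentage = 85.0


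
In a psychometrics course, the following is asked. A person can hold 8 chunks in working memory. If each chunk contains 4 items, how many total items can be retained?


Total items = chunks * items_per_chunk
= 8 * 4
= 32


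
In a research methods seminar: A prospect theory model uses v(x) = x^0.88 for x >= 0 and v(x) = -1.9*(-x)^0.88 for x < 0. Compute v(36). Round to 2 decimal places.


Since x = 36 >= 0, use v(x) = x^0.88
36^0.88 = 23.4178
v(36) = 23.42


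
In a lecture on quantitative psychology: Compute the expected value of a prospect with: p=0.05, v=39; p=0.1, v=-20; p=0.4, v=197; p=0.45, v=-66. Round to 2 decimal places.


EU = sum(p_i * v_i)
0.05 * 39 = 1.95
0.1 * -20 = -2.0
0.4 * 197 = 78.8
0.45 * -66 = -29.7
EU = 1.95 + -2.0 + 78.8 + -29.7
= 49.05


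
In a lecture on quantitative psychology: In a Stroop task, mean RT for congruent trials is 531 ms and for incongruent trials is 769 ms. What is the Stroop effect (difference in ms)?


Stroop effect = RT(incongruent) - RT(congruent)
= 769 - 531
= 238 ms


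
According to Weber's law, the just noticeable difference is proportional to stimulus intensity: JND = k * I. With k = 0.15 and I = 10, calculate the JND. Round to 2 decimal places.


JND = k * I
JND = 0.15 * 10
= 1.50


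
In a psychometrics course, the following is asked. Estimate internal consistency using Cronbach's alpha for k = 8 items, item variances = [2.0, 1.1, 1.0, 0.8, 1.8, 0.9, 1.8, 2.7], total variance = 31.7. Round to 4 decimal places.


alpha = (k/(k-1)) * (1 - sum(s_i^2)/s_total^2)
sum(item variances) = 12.1
k/(k-1) = 8/7 = 1.142857
1 - 12.1/31.7 = 1 - 0.381703 = 0.618297
alpha = 1.142857 * 0.618297
= 0.7066


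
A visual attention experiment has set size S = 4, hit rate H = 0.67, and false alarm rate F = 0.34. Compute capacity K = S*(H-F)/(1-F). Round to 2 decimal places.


K = S * (H - F) / (1 - F)
H - F = 0.33
1 - F = 0.66
K = 4 * 0.33 / 0.66
= 2.00


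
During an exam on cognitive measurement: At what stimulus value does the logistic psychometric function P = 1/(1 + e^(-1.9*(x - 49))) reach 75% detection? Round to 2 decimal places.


At P = 0.75: 0.75 = 1/(1 + e^(-k*(x-x0)))
Solving: e^(-k*(x-x0)) = 1/3
x = x0 + ln(3)/k
ln(3) = 1.0986
x = 49 + 1.0986/1.9
= 49 + 0.5782
= 49.58


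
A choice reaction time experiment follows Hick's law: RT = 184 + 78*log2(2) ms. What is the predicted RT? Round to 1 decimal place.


RT = 184 + 78 * log2(2)
log2(2) = 1.0
RT = 184 + 78 * 1.0
= 184 + 78.0
= 262.0 ms


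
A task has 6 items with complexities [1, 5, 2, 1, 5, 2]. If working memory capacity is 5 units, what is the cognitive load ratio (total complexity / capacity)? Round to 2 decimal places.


Total complexity = 1 + 5 + 2 + 1 + 5 + 2 = 16
Load = total / capacity = 16 / 5
= 3.20


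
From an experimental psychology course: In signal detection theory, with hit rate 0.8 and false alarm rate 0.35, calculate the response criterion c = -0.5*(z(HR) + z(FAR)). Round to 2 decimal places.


c = -0.5 * (z(HR) + z(FAR))
z(0.8) = 0.8416
z(0.35) = -0.3853
c = -0.5 * (0.8416 + -0.3853)
= -0.5 * 0.4563
= -0.23


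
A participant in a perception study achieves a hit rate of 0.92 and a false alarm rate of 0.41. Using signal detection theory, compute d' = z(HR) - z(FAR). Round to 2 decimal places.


d' = z(HR) - z(FAR)
z(0.92) = 1.4051
z(0.41) = -0.2275
d' = 1.4051 - -0.2275
= 1.63


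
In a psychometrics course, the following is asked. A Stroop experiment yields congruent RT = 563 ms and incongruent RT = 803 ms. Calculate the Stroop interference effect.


Stroop effect = RT(incongruent) - RT(congruent)
= 803 - 563
= 240 ms


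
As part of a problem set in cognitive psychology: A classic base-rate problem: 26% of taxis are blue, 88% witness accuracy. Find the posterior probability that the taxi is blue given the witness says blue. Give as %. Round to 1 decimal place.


P(blue | says blue) = P(says blue | blue)*P(blue) / [P(says blue | blue)*P(blue) + P(says blue | not blue)*P(not blue)]
Numerator = 0.88 * 0.26 = 0.2288
False identification = 0.12 * 0.74 = 0.0888
P = 0.2288 / (0.2288 + 0.0888)
= 0.2288 / 0.3176
As percentage = 72.0


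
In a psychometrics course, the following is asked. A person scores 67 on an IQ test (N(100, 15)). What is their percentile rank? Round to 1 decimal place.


z = (IQ - mean) / SD
z = (67 - 100) / 15 = -2.2
Percentile = Phi(-2.2) * 100
Phi(-2.2) = 0.013903
= 1.4


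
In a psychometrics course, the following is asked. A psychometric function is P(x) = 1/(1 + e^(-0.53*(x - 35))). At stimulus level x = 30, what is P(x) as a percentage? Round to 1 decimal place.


P(x) = 1/(1 + e^(-0.53*(30 - 35)))
Exponent = -0.53 * -5 = 2.65
e^(2.65) = 14.154039
P = 1/(1 + 14.154039) = 0.065989
Percentage = 6.6


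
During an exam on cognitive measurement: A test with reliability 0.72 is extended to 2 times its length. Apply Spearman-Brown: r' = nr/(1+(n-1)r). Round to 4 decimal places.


r_new = n*r / (1 + (n-1)*r)
Numerator = 2 * 0.72 = 1.44
Denominator = 1 + 1 * 0.72 = 1.72
r_new = 1.44 / 1.72
= 0.8372


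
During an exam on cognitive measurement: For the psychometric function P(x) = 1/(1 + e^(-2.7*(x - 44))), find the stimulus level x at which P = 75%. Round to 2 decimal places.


At P = 0.75: 0.75 = 1/(1 + e^(-k*(x-x0)))
Solving: e^(-k*(x-x0)) = 1/3
x = x0 + ln(3)/k
ln(3) = 1.0986
x = 44 + 1.0986/2.7
= 44 + 0.4069
= 44.41


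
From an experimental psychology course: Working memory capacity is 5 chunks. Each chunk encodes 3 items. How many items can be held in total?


Total items = chunks * items_per_chunk
= 5 * 3
= 15


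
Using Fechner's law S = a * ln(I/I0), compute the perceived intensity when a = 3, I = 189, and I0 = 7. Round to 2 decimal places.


S = 3 * ln(189/7)
I/I0 = 27.0
ln(27.0) = 3.2958
S = 3 * 3.2958
= 9.89


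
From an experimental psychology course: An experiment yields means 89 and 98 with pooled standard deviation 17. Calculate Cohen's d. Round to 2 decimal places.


Cohen's d = (M1 - M2) / S_pooled
= (89 - 98) / 17
= -9 / 17
= -0.53


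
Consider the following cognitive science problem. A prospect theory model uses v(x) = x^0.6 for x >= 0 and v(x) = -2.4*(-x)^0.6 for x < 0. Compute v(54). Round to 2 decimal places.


Since x = 54 >= 0, use v(x) = x^0.6
54^0.6 = 10.9506
v(54) = 10.95


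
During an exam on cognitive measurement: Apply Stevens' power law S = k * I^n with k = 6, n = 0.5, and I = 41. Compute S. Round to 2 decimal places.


S = 6 * 41^0.5
41^0.5 = 6.4031
S = 6 * 6.4031
= 38.42


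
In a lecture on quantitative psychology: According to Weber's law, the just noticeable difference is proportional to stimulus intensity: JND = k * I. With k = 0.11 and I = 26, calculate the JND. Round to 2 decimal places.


JND = k * I
JND = 0.11 * 26
= 2.86


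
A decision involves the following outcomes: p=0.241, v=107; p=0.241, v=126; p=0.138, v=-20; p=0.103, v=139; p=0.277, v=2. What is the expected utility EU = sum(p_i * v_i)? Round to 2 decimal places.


EU = sum(p_i * v_i)
0.241 * 107 = 25.787
0.241 * 126 = 30.366
0.138 * -20 = -2.76
0.103 * 139 = 14.317
0.277 * 2 = 0.554
EU = 25.787 + 30.366 + -2.76 + 14.317 + 0.554
= 68.26


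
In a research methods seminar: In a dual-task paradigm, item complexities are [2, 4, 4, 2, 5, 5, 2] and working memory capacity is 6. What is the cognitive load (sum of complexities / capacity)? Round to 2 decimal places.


Total complexity = 2 + 4 + 4 + 2 + 5 + 5 + 2 = 24
Load = total / capacity = 24 / 6
= 4.00


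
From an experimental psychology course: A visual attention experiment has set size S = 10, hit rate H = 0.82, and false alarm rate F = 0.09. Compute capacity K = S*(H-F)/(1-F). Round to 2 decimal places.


K = S * (H - F) / (1 - F)
H - F = 0.73
1 - F = 0.91
K = 10 * 0.73 / 0.91
= 8.02


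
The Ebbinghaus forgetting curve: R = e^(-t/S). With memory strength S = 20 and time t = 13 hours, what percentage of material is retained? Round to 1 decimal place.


R = e^(-t/S)
-t/S = -13/20 = -0.65
R = e^(-0.65) = 0.522046
Percentage = 0.522046 * 100
= 52.2


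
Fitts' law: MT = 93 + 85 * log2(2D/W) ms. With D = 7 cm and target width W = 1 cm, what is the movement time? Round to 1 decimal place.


MT = 93 + 85 * log2(2*7/1)
2D/W = 14.0
log2(14.0) = 3.8074
MT = 93 + 85 * 3.8074
= 416.6 ms


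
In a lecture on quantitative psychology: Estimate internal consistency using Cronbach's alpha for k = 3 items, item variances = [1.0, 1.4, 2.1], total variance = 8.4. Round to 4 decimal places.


alpha = (k/(k-1)) * (1 - sum(s_i^2)/s_total^2)
sum(item variances) = 4.5
k/(k-1) = 3/2 = 1.5
1 - 4.5/8.4 = 1 - 0.535714 = 0.464286
alpha = 1.5 * 0.464286
= 0.6964


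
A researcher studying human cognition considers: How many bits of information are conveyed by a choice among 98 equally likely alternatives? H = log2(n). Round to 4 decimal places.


H = log2(n)
H = log2(98)
= 6.6147


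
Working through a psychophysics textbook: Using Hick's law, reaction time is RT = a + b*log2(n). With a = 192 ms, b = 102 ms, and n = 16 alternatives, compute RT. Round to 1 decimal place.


RT = 192 + 102 * log2(16)
log2(16) = 4.0
RT = 192 + 102 * 4.0
= 192 + 408.0
= 600.0 ms


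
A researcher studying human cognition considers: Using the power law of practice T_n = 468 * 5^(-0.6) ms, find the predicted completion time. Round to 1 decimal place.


T_n = 468 * 5^(-0.6)
5^(-0.6) = 0.380731
T_n = 468 * 0.380731
= 178.2 ms


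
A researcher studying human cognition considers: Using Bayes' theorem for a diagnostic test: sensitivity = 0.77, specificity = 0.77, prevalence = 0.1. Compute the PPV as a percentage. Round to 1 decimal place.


PPV = (sens * prev) / (sens * prev + (1-spec) * (1-prev))
Numerator = 0.77 * 0.1 = 0.077
P(positive and no disease) = (1 - spec) * (1 - prev) = (1 - 0.77) * (1 - 0.1) = 0.207
Denominator = 0.077 + 0.207 = 0.284
PPV = 0.077 / 0.284 = 0.271127
As percentage = 27.1
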